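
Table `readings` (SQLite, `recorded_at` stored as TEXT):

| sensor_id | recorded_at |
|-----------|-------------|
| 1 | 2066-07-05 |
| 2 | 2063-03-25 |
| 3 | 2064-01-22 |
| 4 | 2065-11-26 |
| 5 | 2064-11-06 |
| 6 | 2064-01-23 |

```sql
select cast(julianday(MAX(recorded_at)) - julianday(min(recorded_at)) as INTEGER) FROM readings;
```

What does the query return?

MIN = 2063-03-25, MAX = 2066-07-05.
6 days remain in March 2063 after the 25th (31 − 25).
Full months from April 2063 through June 2066 contribute their day counts.
Then 5 days into July 2066.
Total: 6 + 30 + 31 + 30 + 31 + 31 + 30 + 31 + 30 + 31 + 31 + 29 + 31 + 30 + 31 + 30 + 31 + 31 + 30 + 31 + 30 + 31 + 31 + 28 + 31 + 30 + 31 + 30 + 31 + 31 + 30 + 31 + 30 + 31 + 31 + 28 + 31 + 30 + 31 + 30 + 5 = 1198.

1198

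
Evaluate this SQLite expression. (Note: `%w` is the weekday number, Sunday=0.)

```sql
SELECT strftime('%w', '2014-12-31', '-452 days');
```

6

First apply '-452 days': 2014-12-31 → 2013-10-05.
2013-10-05 is a Saturday; with Sunday=0 that is 6.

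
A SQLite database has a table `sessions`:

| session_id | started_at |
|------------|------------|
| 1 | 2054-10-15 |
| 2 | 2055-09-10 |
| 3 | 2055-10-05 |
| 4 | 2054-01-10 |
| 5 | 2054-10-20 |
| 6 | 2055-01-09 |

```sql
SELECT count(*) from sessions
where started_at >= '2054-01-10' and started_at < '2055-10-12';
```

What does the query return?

6

Rows in [2054-01-10, 2055-10-12): 2054-10-15, 2055-09-10, 2055-10-05, 2054-01-10, 2054-10-20, 2055-01-09 → 6 rows.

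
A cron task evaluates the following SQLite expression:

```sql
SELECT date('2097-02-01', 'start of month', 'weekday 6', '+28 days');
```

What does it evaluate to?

`start of month` rewinds 2097-02-01 to 2097-02-01.
`weekday 6` advances to the next Saturday; 2097-02-01 is a Friday, so it moves forward to 2097-02-02.
February 2097 has 28 days; 26 remain after the 2nd, so 27 days reach 2097-03-01.
Advancing 1 more day within March lands on 2097-03-02.

2097-03-02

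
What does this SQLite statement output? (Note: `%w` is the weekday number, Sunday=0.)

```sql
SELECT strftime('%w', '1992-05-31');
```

0

1992-05-31 is a Sunday; with Sunday=0 that is 0.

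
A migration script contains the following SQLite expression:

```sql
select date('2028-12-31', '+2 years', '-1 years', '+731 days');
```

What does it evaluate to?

2032-01-01

Adding +2 years to 2028-12-31 gives 2030-12-31.
Adding -1 year to 2030-12-31 gives 2029-12-31.
Applying '+731 days' to 2029-12-31: counting 731 days forward gives 2032-01-01.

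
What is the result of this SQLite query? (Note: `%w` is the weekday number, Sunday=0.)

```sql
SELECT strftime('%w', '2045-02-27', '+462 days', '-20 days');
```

2

First apply '+462 days', '-20 days': 2045-02-27 → 2046-05-15.
2046-05-15 is a Tuesday; with Sunday=0 that is 2.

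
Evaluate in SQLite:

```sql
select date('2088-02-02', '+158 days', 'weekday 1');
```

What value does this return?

2088-07-12

Applying '+158 days' to 2088-02-02: counting 158 days forward gives 2088-07-09.
`weekday 1` advances to the next Monday; 2088-07-09 is a Friday, so it moves forward to 2088-07-12.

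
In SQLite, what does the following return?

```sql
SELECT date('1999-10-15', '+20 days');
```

October 1999 has 31 days; 16 remain after the 15th, so 17 days reach 1999-11-01.
Advancing 3 more days within November lands on 1999-11-04.

1999-11-04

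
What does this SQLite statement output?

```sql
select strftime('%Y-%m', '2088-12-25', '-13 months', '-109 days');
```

First apply '-13 months', '-109 days': 2088-12-25 → 2087-08-08.
`%Y-%m` extracts the year-month: 2087-08.

2087-08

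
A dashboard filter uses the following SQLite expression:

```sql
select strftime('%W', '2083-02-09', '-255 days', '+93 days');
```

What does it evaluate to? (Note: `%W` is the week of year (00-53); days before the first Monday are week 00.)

First apply '-255 days', '+93 days': 2083-02-09 → 2082-08-31.
2082-08-31 is a Monday. SQLite's %W counts Mondays since the year started; the result is 35.

35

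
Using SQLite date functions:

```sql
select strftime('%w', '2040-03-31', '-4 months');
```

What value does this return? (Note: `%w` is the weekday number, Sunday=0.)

First apply '-4 months': 2040-03-31 → 2039-12-01.
2039-12-01 is a Thursday; with Sunday=0 that is 4.

4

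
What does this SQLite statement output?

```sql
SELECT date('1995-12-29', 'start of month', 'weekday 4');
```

`start of month` rewinds 1995-12-29 to 1995-12-01.
`weekday 4` advances to the next Thursday; 1995-12-01 is a Friday, so it moves forward to 1995-12-07.

1995-12-07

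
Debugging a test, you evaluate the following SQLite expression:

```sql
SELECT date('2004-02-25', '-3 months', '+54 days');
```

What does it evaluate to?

Adding -3 months to 2004-02-25 gives 2003-11-25.
Applying '+54 days' to 2003-11-25: counting 54 days forward gives 2004-01-18.

2004-01-18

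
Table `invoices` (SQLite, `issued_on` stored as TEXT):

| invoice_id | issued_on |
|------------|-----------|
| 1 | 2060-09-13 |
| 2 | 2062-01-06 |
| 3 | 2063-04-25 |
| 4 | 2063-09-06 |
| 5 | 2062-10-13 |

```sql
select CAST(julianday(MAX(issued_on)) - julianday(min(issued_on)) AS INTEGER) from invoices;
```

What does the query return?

MIN = 2060-09-13, MAX = 2063-09-06.
17 days remain in September 2060 after the 13th (30 − 13).
Full months from October 2060 through August 2063 contribute their day counts.
Then 6 days into September 2063.
Total: 17 + 31 + 30 + 31 + 31 + 28 + 31 + 30 + 31 + 30 + 31 + 31 + 30 + 31 + 30 + 31 + 31 + 28 + 31 + 30 + 31 + 30 + 31 + 31 + 30 + 31 + 30 + 31 + 31 + 28 + 31 + 30 + 31 + 30 + 31 + 31 + 6 = 1088.

1088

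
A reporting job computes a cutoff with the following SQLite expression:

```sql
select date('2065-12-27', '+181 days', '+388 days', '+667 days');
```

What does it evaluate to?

Applying '+181 days' to 2065-12-27: counting 181 days forward gives 2066-06-26.
Applying '+388 days' to 2066-06-26: counting 388 days forward gives 2067-07-19.
Applying '+667 days' to 2067-07-19: counting 667 days forward gives 2069-05-16.

2069-05-16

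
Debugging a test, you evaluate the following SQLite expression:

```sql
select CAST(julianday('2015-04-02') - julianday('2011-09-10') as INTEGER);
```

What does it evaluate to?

1300

20 days remain in September 2011 after the 10th (30 − 10).
Full months from October 2011 through March 2015 contribute their day counts.
Then 2 days into April 2015.
Total: 20 + 31 + 30 + 31 + 31 + 29 + 31 + 30 + 31 + 30 + 31 + 31 + 30 + 31 + 30 + 31 + 31 + 28 + 31 + 30 + 31 + 30 + 31 + 31 + 30 + 31 + 30 + 31 + 31 + 28 + 31 + 30 + 31 + 30 + 31 + 31 + 30 + 31 + 30 + 31 + 31 + 28 + 31 + 2 = 1300.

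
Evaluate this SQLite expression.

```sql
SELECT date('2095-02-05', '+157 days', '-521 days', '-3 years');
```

2091-02-06

Applying '+157 days' to 2095-02-05: counting 157 days forward gives 2095-07-12.
Applying '-521 days' to 2095-07-12: counting 521 days back gives 2094-02-06.
Adding -3 years to 2094-02-06 gives 2091-02-06.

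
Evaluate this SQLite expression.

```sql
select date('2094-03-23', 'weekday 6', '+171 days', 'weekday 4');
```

`weekday 6` advances to the next Saturday; 2094-03-23 is a Tuesday, so it moves forward to 2094-03-27.
Applying '+171 days' to 2094-03-27: counting 171 days forward gives 2094-09-14.
`weekday 4` advances to the next Thursday; 2094-09-14 is a Tuesday, so it moves forward to 2094-09-16.

2094-09-16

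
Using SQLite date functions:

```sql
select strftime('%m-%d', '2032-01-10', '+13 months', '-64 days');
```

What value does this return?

First apply '+13 months', '-64 days': 2032-01-10 → 2032-12-08.
`%m-%d` extracts the month-day: 12-08.

12-08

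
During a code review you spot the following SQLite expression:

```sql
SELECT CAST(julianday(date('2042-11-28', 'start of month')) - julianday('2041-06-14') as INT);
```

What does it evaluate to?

505

`start of month` rewinds 2042-11-28 to 2042-11-01.
16 days remain in June 2041 after the 14th (30 − 14).
Full months from July 2041 through October 2042 contribute their day counts.
Then 1 day into November 2042.
Total: 16 + 31 + 31 + 30 + 31 + 30 + 31 + 31 + 28 + 31 + 30 + 31 + 30 + 31 + 31 + 30 + 31 + 1 = 505.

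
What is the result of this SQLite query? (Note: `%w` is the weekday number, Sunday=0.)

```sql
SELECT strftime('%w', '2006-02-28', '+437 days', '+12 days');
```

3

First apply '+437 days', '+12 days': 2006-02-28 → 2007-05-23.
2007-05-23 is a Wednesday; with Sunday=0 that is 3.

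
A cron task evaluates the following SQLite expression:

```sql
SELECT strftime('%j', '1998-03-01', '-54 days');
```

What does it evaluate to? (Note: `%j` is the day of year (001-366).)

006

First apply '-54 days': 1998-03-01 → 1998-01-06.
Day-of-year for 1998-01-06: days since 1998-01-01 inclusive = 6, zero-padded to 006.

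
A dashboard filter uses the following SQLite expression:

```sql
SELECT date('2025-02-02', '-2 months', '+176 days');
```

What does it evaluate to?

2025-05-27

Adding -2 months to 2025-02-02 gives 2024-12-02.
Applying '+176 days' to 2024-12-02: counting 176 days forward gives 2025-05-27.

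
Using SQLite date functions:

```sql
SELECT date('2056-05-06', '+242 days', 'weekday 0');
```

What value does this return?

Applying '+242 days' to 2056-05-06: counting 242 days forward gives 2057-01-03.
`weekday 0` advances to the next Sunday; 2057-01-03 is a Wednesday, so it moves forward to 2057-01-07.

2057-01-07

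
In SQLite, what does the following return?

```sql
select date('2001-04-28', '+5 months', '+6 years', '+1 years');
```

Adding +5 months to 2001-04-28 gives 2001-09-28.
Adding +6 years to 2001-09-28 gives 2007-09-28.
Adding +1 year to 2007-09-28 gives 2008-09-28.

2008-09-28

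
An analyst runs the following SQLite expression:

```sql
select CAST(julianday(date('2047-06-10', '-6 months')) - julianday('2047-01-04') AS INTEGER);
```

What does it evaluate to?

Adding -6 months to 2047-06-10 gives 2046-12-10.
21 days remain in December 2046 after the 10th (31 − 10).
Then 4 days into January 2047.
Total: 21 + 4 = 25.
The subtraction is earlier − later, so the result is −25 → -25.

-25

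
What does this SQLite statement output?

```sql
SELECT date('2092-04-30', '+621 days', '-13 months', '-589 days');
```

2091-05-02

Applying '+621 days' to 2092-04-30: counting 621 days forward gives 2094-01-11.
Adding -13 months to 2094-01-11 gives 2092-12-11.
Applying '-589 days' to 2092-12-11: counting 589 days back gives 2091-05-02.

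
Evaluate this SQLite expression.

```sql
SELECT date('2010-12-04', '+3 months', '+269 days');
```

2011-11-28

Adding +3 months to 2010-12-04 gives 2011-03-04.
Applying '+269 days' to 2011-03-04: counting 269 days forward gives 2011-11-28.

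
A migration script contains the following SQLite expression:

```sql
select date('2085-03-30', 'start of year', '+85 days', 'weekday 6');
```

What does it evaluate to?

2085-03-31

`start of year` rewinds 2085-03-30 to 2085-01-01.
Applying '+85 days' to 2085-01-01: counting 85 days forward gives 2085-03-27.
`weekday 6` advances to the next Saturday; 2085-03-27 is a Tuesday, so it moves forward to 2085-03-31.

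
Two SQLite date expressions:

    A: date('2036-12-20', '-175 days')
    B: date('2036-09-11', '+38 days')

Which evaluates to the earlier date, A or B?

A

A = 2036-06-28.
B = 2036-10-19.
A is earlier.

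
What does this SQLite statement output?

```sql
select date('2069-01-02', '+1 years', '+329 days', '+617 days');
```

Adding +1 year to 2069-01-02 gives 2070-01-02.
Applying '+329 days' to 2070-01-02: counting 329 days forward gives 2070-11-27.
Applying '+617 days' to 2070-11-27: counting 617 days forward gives 2072-08-05.

2072-08-05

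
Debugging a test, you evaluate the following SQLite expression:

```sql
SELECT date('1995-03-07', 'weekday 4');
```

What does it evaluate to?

1995-03-09

`weekday 4` advances to the next Thursday; 1995-03-07 is a Tuesday, so it moves forward to 1995-03-09.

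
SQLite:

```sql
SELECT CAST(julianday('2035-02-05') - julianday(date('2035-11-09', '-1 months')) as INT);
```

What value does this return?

-246

Adding -1 month to 2035-11-09 gives 2035-10-09.
23 days remain in February 2035 after the 5th (28 − 5).
Full months from March 2035 through September 2035 contribute their day counts.
Then 9 days into October 2035.
Total: 23 + 31 + 30 + 31 + 30 + 31 + 31 + 30 + 9 = 246.
The subtraction is earlier − later, so the result is −246 → -246.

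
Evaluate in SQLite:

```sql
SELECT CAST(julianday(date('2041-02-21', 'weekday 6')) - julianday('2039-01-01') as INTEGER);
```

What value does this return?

`weekday 6` advances to the next Saturday; 2041-02-21 is a Thursday, so it moves forward to 2041-02-23.
30 days remain in January 2039 after the 1st (31 − 1).
Full months from February 2039 through January 2041 contribute their day counts.
Then 23 days into February 2041.
Total: 30 + 28 + 31 + 30 + 31 + 30 + 31 + 31 + 30 + 31 + 30 + 31 + 31 + 29 + 31 + 30 + 31 + 30 + 31 + 31 + 30 + 31 + 30 + 31 + 31 + 23 = 784.

784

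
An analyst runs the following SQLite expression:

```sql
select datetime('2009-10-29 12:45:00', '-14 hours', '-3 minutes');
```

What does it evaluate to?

-14 hours from 2009-10-29 12:45:00 is 2009-10-28 22:45:00 (crosses midnight).
-3 minutes from 2009-10-28 22:45:00 is 2009-10-28 22:42:00.

2009-10-28 22:42:00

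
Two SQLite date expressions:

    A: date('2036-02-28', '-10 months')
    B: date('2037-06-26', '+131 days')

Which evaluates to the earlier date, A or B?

A

A = 2035-04-28.
B = 2037-11-04.
A is earlier.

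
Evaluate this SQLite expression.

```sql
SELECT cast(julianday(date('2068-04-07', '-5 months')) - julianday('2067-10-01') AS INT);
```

37

Adding -5 months to 2068-04-07 gives 2067-11-07.
30 days remain in October 2067 after the 1st (31 − 1).
Then 7 days into November 2067.
Total: 30 + 7 = 37.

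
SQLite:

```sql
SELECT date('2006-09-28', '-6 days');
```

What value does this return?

Going back 6 days within September lands on 2006-09-22.

2006-09-22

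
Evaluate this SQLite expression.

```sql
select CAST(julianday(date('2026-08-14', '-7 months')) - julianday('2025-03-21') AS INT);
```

299

Adding -7 months to 2026-08-14 gives 2026-01-14.
10 days remain in March 2025 after the 21st (31 − 21).
Full months from April 2025 through December 2025 contribute their day counts.
Then 14 days into January 2026.
Total: 10 + 30 + 31 + 30 + 31 + 31 + 30 + 31 + 30 + 31 + 14 = 299.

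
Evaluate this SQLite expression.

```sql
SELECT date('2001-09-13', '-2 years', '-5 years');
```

1994-09-13

Adding -2 years to 2001-09-13 gives 1999-09-13.
Adding -5 years to 1999-09-13 gives 1994-09-13.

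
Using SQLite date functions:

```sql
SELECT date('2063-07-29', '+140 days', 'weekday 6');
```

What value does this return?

2063-12-22

Applying '+140 days' to 2063-07-29: counting 140 days forward gives 2063-12-16.
`weekday 6` advances to the next Saturday; 2063-12-16 is a Sunday, so it moves forward to 2063-12-22.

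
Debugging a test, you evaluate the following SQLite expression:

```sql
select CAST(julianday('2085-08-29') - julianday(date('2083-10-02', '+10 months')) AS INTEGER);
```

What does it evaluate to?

392

Adding +10 months to 2083-10-02 gives 2084-08-02.
29 days remain in August 2084 after the 2nd (31 − 2).
Full months from September 2084 through July 2085 contribute their day counts.
Then 29 days into August 2085.
Total: 29 + 30 + 31 + 30 + 31 + 31 + 28 + 31 + 30 + 31 + 30 + 31 + 29 = 392.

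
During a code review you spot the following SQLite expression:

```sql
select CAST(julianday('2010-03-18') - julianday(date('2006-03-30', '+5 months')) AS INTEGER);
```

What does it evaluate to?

1296

Adding +5 months to 2006-03-30 gives 2006-08-30.
1 day remains in August 2006 after the 30th (31 − 30).
Full months from September 2006 through February 2010 contribute their day counts.
Then 18 days into March 2010.
Total: 1 + 30 + 31 + 30 + 31 + 31 + 28 + 31 + 30 + 31 + 30 + 31 + 31 + 30 + 31 + 30 + 31 + 31 + 29 + 31 + 30 + 31 + 30 + 31 + 31 + 30 + 31 + 30 + 31 + 31 + 28 + 31 + 30 + 31 + 30 + 31 + 31 + 30 + 31 + 30 + 31 + 31 + 28 + 18 = 1296.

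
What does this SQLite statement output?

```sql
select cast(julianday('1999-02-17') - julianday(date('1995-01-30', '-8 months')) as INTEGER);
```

1724

Adding -8 months to 1995-01-30 gives 1994-05-30.
1 day remains in May 1994 after the 30th (31 − 30).
Full months from June 1994 through January 1999 contribute their day counts.
Then 17 days into February 1999.
Total: 1 + 30 + 31 + 31 + 30 + 31 + 30 + 31 + 31 + 28 + 31 + 30 + 31 + 30 + 31 + 31 + 30 + 31 + 30 + 31 + 31 + 29 + 31 + 30 + 31 + 30 + 31 + 31 + 30 + 31 + 30 + 31 + 31 + 28 + 31 + 30 + 31 + 30 + 31 + 31 + 30 + 31 + 30 + 31 + 31 + 28 + 31 + 30 + 31 + 30 + 31 + 31 + 30 + 31 + 30 + 31 + 31 + 17 = 1724.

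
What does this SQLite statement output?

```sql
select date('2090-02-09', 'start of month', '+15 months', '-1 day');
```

`start of month` rewinds 2090-02-09 to 2090-02-01.
Adding +15 months to 2090-02-01 gives 2091-05-01.
Going back 1 day from 2091-05-01 reaches 2091-04-30 (last day of April, 30 days).

2091-04-30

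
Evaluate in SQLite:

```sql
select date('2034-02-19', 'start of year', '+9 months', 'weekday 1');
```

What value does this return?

2034-10-02

`start of year` rewinds 2034-02-19 to 2034-01-01.
Adding +9 months to 2034-01-01 gives 2034-10-01.
`weekday 1` advances to the next Monday; 2034-10-01 is a Sunday, so it moves forward to 2034-10-02.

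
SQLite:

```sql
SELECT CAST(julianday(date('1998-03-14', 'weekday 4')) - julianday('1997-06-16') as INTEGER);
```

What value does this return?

276

`weekday 4` advances to the next Thursday; 1998-03-14 is a Saturday, so it moves forward to 1998-03-19.
14 days remain in June 1997 after the 16th (30 − 16).
Full months from July 1997 through February 1998 contribute their day counts.
Then 19 days into March 1998.
Total: 14 + 31 + 31 + 30 + 31 + 30 + 31 + 31 + 28 + 19 = 276.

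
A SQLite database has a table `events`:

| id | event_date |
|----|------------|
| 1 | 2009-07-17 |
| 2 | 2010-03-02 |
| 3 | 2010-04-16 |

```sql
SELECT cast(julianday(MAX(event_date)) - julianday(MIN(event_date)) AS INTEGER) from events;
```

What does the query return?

MIN = 2009-07-17, MAX = 2010-04-16.
14 days remain in July 2009 after the 17th (31 − 17).
Full months from August 2009 through March 2010 contribute their day counts.
Then 16 days into April 2010.
Total: 14 + 31 + 30 + 31 + 30 + 31 + 31 + 28 + 31 + 16 = 273.

273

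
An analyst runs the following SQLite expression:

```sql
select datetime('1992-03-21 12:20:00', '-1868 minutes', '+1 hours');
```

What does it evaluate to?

1992-03-20 06:12:00

1868 minutes = 31h 8m; -1868 minutes from 1992-03-21 12:20:00 is 1992-03-20 05:12:00 (crosses midnight).
+1 hours from 1992-03-20 05:12:00 is 1992-03-20 06:12:00.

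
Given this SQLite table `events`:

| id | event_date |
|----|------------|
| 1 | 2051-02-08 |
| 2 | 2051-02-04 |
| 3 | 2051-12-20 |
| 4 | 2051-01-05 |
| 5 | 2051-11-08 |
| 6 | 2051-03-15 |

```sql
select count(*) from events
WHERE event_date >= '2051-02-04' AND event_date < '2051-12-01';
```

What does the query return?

Rows in [2051-02-04, 2051-12-01): 2051-02-08, 2051-02-04, 2051-11-08, 2051-03-15 → 4 rows.

4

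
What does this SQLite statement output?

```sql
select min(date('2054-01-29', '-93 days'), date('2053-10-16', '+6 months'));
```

date('2054-01-29', '-93 days') → 2053-10-28.
date('2053-10-16', '+6 months') → 2054-04-16.
Earlier of the two is 2053-10-28.

2053-10-28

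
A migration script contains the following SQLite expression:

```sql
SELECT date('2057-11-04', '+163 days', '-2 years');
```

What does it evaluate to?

2056-04-16

Applying '+163 days' to 2057-11-04: counting 163 days forward gives 2058-04-16.
Adding -2 years to 2058-04-16 gives 2056-04-16.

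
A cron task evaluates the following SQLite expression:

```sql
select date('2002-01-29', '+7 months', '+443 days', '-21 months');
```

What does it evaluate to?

2002-02-15

Adding +7 months to 2002-01-29 gives 2002-08-29.
Applying '+443 days' to 2002-08-29: counting 443 days forward gives 2003-11-15.
Adding -21 months to 2003-11-15 gives 2002-02-15.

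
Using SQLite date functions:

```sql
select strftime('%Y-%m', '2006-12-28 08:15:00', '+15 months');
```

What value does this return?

2008-03

First apply '+15 months': 2006-12-28 08:15:00 → 2008-03-28 08:15:00.
`%Y-%m` extracts the year-month: 2008-03.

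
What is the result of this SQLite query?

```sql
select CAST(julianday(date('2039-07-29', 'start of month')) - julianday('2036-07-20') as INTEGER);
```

`start of month` rewinds 2039-07-29 to 2039-07-01.
11 days remain in July 2036 after the 20th (31 − 20).
Full months from August 2036 through June 2039 contribute their day counts.
Then 1 day into July 2039.
Total: 11 + 31 + 30 + 31 + 30 + 31 + 31 + 28 + 31 + 30 + 31 + 30 + 31 + 31 + 30 + 31 + 30 + 31 + 31 + 28 + 31 + 30 + 31 + 30 + 31 + 31 + 30 + 31 + 30 + 31 + 31 + 28 + 31 + 30 + 31 + 30 + 1 = 1076.

1076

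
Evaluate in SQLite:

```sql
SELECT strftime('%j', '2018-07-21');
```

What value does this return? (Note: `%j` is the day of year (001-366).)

Day-of-year for 2018-07-21: days since 2018-01-01 inclusive = 202, zero-padded to 202.

202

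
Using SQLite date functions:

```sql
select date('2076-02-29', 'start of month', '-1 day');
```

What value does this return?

2076-01-31

`start of month` rewinds 2076-02-29 to 2076-02-01.
Going back 1 day from 2076-02-01 reaches 2076-01-31 (last day of January, 31 days).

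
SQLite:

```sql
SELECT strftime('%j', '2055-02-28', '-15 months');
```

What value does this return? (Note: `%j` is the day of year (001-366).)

First apply '-15 months': 2055-02-28 → 2053-11-28.
Day-of-year for 2053-11-28: days since 2053-01-01 inclusive = 332, zero-padded to 332.

332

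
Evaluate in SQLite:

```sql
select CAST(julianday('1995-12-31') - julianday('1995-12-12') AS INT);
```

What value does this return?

Both dates are in December 1995: 31 − 12 = 19.

19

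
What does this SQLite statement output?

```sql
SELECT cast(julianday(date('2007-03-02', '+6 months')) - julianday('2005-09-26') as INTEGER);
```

Adding +6 months to 2007-03-02 gives 2007-09-02.
4 days remain in September 2005 after the 26th (30 − 26).
Full months from October 2005 through August 2007 contribute their day counts.
Then 2 days into September 2007.
Total: 4 + 31 + 30 + 31 + 31 + 28 + 31 + 30 + 31 + 30 + 31 + 31 + 30 + 31 + 30 + 31 + 31 + 28 + 31 + 30 + 31 + 30 + 31 + 31 + 2 = 706.

706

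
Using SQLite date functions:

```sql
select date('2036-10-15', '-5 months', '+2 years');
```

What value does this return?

Adding -5 months to 2036-10-15 gives 2036-05-15.
Adding +2 years to 2036-05-15 gives 2038-05-15.

2038-05-15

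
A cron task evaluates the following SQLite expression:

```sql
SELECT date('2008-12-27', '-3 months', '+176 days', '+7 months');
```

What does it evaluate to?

2009-10-22

Adding -3 months to 2008-12-27 gives 2008-09-27.
Applying '+176 days' to 2008-09-27: counting 176 days forward gives 2009-03-22.
Adding +7 months to 2009-03-22 gives 2009-10-22.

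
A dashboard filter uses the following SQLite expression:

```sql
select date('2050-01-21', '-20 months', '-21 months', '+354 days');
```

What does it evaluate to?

Adding -20 months to 2050-01-21 gives 2048-05-21.
Adding -21 months to 2048-05-21 gives 2046-08-21.
Applying '+354 days' to 2046-08-21: counting 354 days forward gives 2047-08-10.

2047-08-10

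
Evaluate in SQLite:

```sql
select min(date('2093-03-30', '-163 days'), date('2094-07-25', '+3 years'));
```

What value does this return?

date('2093-03-30', '-163 days') → 2092-10-18.
date('2094-07-25', '+3 years') → 2097-07-25.
Earlier of the two is 2092-10-18.

2092-10-18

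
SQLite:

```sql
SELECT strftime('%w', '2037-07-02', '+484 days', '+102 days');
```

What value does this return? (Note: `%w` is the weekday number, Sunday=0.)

First apply '+484 days', '+102 days': 2037-07-02 → 2039-02-08.
2039-02-08 is a Tuesday; with Sunday=0 that is 2.

2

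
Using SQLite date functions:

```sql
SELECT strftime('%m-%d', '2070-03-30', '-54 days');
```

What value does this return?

02-04

First apply '-54 days': 2070-03-30 → 2070-02-04.
`%m-%d` extracts the month-day: 02-04.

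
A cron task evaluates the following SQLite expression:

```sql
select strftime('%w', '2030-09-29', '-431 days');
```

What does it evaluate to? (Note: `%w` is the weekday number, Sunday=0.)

First apply '-431 days': 2030-09-29 → 2029-07-25.
2029-07-25 is a Wednesday; with Sunday=0 that is 3.

3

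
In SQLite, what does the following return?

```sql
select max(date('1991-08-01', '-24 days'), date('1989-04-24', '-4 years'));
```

date('1991-08-01', '-24 days') → 1991-07-08.
date('1989-04-24', '-4 years') → 1985-04-24.
Later of the two is 1991-07-08.

1991-07-08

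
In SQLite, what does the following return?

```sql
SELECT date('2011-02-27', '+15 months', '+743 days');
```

Adding +15 months to 2011-02-27 gives 2012-05-27.
Applying '+743 days' to 2012-05-27: counting 743 days forward gives 2014-06-09.

2014-06-09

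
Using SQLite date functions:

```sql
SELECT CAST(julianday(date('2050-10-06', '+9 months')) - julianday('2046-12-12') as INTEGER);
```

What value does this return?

1667

Adding +9 months to 2050-10-06 gives 2051-07-06.
19 days remain in December 2046 after the 12th (31 − 12).
Full months from January 2047 through June 2051 contribute their day counts.
Then 6 days into July 2051.
Total: 19 + 31 + 28 + 31 + 30 + 31 + 30 + 31 + 31 + 30 + 31 + 30 + 31 + 31 + 29 + 31 + 30 + 31 + 30 + 31 + 31 + 30 + 31 + 30 + 31 + 31 + 28 + 31 + 30 + 31 + 30 + 31 + 31 + 30 + 31 + 30 + 31 + 31 + 28 + 31 + 30 + 31 + 30 + 31 + 31 + 30 + 31 + 30 + 31 + 31 + 28 + 31 + 30 + 31 + 30 + 6 = 1667.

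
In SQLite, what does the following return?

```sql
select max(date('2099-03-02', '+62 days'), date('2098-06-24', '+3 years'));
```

date('2099-03-02', '+62 days') → 2099-05-03.
date('2098-06-24', '+3 years') → 2101-06-24.
Later of the two is 2101-06-24.

2101-06-24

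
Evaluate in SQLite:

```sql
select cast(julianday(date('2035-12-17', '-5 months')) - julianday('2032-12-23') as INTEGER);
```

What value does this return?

Adding -5 months to 2035-12-17 gives 2035-07-17.
8 days remain in December 2032 after the 23rd (31 − 23).
Full months from January 2033 through June 2035 contribute their day counts.
Then 17 days into July 2035.
Total: 8 + 31 + 28 + 31 + 30 + 31 + 30 + 31 + 31 + 30 + 31 + 30 + 31 + 31 + 28 + 31 + 30 + 31 + 30 + 31 + 31 + 30 + 31 + 30 + 31 + 31 + 28 + 31 + 30 + 31 + 30 + 17 = 936.

936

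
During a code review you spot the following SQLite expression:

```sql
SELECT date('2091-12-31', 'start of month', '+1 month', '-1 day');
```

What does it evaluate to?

2091-12-31

`start of month` rewinds 2091-12-31 to 2091-12-01.
Adding +1 month to 2091-12-01 gives 2092-01-01.
Going back 1 day from 2092-01-01 reaches 2091-12-31 (last day of December, 31 days).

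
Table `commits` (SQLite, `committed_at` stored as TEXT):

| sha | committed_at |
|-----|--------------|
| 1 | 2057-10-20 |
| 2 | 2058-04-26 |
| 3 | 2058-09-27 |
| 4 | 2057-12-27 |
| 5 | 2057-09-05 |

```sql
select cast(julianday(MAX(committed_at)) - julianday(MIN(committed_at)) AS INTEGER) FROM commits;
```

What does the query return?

387

MIN = 2057-09-05, MAX = 2058-09-27.
25 days remain in September 2057 after the 5th (30 − 5).
Full months from October 2057 through August 2058 contribute their day counts.
Then 27 days into September 2058.
Total: 25 + 31 + 30 + 31 + 31 + 28 + 31 + 30 + 31 + 30 + 31 + 31 + 27 = 387.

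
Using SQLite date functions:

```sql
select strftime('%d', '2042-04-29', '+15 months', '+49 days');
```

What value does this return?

16

First apply '+15 months', '+49 days': 2042-04-29 → 2043-09-16.
`%d` extracts the 2-digit day of month: 16.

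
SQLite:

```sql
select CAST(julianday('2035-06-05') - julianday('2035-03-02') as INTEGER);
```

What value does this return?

95

29 days remain in March 2035 after the 2nd (31 − 2).
April 2035: 30 days.
May 2035: 31 days.
Then 5 days into June 2035.
Total: 29 + 30 + 31 + 5 = 95.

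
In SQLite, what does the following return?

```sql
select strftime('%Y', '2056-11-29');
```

`%Y` extracts the 4-digit year: 2056.

2056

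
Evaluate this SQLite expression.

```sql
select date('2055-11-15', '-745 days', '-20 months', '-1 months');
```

Applying '-745 days' to 2055-11-15: counting 745 days back gives 2053-10-31.
Adding -20 months to 2053-10-31 targets 2052-02-31. February 2052 has only 29 days, so SQLite normalizes the 2-day overflow forward to 2052-03-02.
Adding -1 month to 2052-03-02 gives 2052-02-02.

2052-02-02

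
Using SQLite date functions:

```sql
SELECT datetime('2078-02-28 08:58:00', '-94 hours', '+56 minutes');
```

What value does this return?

-94 hours from 2078-02-28 08:58:00 is 2078-02-24 10:58:00 (crosses midnight).
+56 minutes from 2078-02-24 10:58:00 is 2078-02-24 11:54:00.

2078-02-24 11:54:00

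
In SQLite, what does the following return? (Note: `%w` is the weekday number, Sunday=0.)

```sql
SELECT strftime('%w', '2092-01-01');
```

2

2092-01-01 is a Tuesday; with Sunday=0 that is 2.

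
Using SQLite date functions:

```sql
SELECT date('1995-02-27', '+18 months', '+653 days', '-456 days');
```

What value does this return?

Adding +18 months to 1995-02-27 gives 1996-08-27.
Applying '+653 days' to 1996-08-27: counting 653 days forward gives 1998-06-11.
Applying '-456 days' to 1998-06-11: counting 456 days back gives 1997-03-12.

1997-03-12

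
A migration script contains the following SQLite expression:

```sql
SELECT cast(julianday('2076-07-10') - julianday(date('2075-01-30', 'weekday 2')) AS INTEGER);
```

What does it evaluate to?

`weekday 2` advances to the next Tuesday; 2075-01-30 is a Wednesday, so it moves forward to 2075-02-05.
23 days remain in February 2075 after the 5th (28 − 5).
Full months from March 2075 through June 2076 contribute their day counts.
Then 10 days into July 2076.
Total: 23 + 31 + 30 + 31 + 30 + 31 + 31 + 30 + 31 + 30 + 31 + 31 + 29 + 31 + 30 + 31 + 30 + 10 = 521.

521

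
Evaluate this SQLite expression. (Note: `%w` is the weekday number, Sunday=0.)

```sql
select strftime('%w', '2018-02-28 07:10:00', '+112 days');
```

3

First apply '+112 days': 2018-02-28 07:10:00 → 2018-06-20 07:10:00.
2018-06-20 is a Wednesday; with Sunday=0 that is 3.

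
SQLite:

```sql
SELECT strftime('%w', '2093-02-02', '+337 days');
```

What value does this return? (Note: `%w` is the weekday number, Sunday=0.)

2

First apply '+337 days': 2093-02-02 → 2094-01-05.
2094-01-05 is a Tuesday; with Sunday=0 that is 2.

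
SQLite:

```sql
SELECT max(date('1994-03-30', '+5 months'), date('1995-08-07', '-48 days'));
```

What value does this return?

date('1994-03-30', '+5 months') → 1994-08-30.
date('1995-08-07', '-48 days') → 1995-06-20.
Later of the two is 1995-06-20.

1995-06-20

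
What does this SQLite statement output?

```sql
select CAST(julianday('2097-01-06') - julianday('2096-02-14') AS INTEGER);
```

15 days remain in February 2096 after the 14th (29 − 14).
Full months from March 2096 through December 2096 contribute their day counts.
Then 6 days into January 2097.
Total: 15 + 31 + 30 + 31 + 30 + 31 + 31 + 30 + 31 + 30 + 31 + 6 = 327.

327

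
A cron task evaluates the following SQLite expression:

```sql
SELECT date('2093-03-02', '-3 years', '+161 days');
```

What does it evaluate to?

Adding -3 years to 2093-03-02 gives 2090-03-02.
Applying '+161 days' to 2090-03-02: counting 161 days forward gives 2090-08-10.

2090-08-10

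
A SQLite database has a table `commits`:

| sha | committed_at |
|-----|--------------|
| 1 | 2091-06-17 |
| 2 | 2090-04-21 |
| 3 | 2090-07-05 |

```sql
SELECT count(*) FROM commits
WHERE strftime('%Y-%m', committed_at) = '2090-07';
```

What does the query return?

Rows with year-month 2090-07: 2090-07-05 → 1.

1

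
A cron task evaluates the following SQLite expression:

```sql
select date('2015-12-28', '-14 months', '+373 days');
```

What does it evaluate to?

Adding -14 months to 2015-12-28 gives 2014-10-28.
Applying '+373 days' to 2014-10-28: counting 373 days forward gives 2015-11-05.

2015-11-05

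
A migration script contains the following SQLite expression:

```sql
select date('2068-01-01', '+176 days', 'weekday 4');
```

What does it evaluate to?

2068-06-28

Applying '+176 days' to 2068-01-01: counting 176 days forward gives 2068-06-25.
`weekday 4` advances to the next Thursday; 2068-06-25 is a Monday, so it moves forward to 2068-06-28.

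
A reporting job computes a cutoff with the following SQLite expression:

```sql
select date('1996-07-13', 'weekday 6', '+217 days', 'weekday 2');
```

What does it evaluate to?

1997-02-18

`weekday 6` advances to the next Saturday; 1996-07-13 is already a Saturday, so it stays at 1996-07-13.
Applying '+217 days' to 1996-07-13: counting 217 days forward gives 1997-02-15.
`weekday 2` advances to the next Tuesday; 1997-02-15 is a Saturday, so it moves forward to 1997-02-18.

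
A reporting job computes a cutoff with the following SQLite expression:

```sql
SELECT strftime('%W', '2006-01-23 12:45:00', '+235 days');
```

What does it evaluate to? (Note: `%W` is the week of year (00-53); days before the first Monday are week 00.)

37

First apply '+235 days': 2006-01-23 12:45:00 → 2006-09-15 12:45:00.
2006-09-15 is a Friday. SQLite's %W counts Mondays since the year started; the result is 37.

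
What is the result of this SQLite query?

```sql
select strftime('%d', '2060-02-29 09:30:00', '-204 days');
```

09

First apply '-204 days': 2060-02-29 09:30:00 → 2059-08-09 09:30:00.
`%d` extracts the 2-digit day of month: 09.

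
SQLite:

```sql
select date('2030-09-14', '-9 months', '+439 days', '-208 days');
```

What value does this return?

Adding -9 months to 2030-09-14 gives 2029-12-14.
Applying '+439 days' to 2029-12-14: counting 439 days forward gives 2031-02-26.
Applying '-208 days' to 2031-02-26: counting 208 days back gives 2030-08-02.

2030-08-02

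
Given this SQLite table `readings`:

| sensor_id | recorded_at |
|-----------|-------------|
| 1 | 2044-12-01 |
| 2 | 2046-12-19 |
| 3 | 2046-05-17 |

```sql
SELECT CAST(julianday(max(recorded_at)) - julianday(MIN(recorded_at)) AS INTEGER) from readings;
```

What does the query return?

MIN = 2044-12-01, MAX = 2046-12-19.
30 days remain in December 2044 after the 1st (31 − 1).
Full months from January 2045 through November 2046 contribute their day counts.
Then 19 days into December 2046.
Total: 30 + 31 + 28 + 31 + 30 + 31 + 30 + 31 + 31 + 30 + 31 + 30 + 31 + 31 + 28 + 31 + 30 + 31 + 30 + 31 + 31 + 30 + 31 + 30 + 19 = 748.

748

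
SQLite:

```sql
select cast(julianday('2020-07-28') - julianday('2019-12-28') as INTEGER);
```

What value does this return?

213

3 days remain in December 2019 after the 28th (31 − 28).
Full months from January 2020 through June 2020 contribute their day counts.
Then 28 days into July 2020.
Total: 3 + 31 + 29 + 31 + 30 + 31 + 30 + 28 = 213.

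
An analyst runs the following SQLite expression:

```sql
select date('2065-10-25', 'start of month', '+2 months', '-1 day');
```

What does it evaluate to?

`start of month` rewinds 2065-10-25 to 2065-10-01.
Adding +2 months to 2065-10-01 gives 2065-12-01.
Going back 1 day from 2065-12-01 reaches 2065-11-30 (last day of November, 30 days).

2065-11-30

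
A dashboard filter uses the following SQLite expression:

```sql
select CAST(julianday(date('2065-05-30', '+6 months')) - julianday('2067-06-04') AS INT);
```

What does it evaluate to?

-551

Adding +6 months to 2065-05-30 gives 2065-11-30.
0 days remain in November 2065 after the 30th (30 − 30).
Full months from December 2065 through May 2067 contribute their day counts.
Then 4 days into June 2067.
Total: 0 + 31 + 31 + 28 + 31 + 30 + 31 + 30 + 31 + 31 + 30 + 31 + 30 + 31 + 31 + 28 + 31 + 30 + 31 + 4 = 551.
The subtraction is earlier − later, so the result is −551 → -551.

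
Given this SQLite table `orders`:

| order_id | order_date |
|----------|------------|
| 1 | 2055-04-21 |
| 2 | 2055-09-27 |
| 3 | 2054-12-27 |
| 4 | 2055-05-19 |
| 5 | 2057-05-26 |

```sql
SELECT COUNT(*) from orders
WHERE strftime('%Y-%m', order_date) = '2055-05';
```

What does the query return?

Rows with year-month 2055-05: 2055-05-19 → 1.

1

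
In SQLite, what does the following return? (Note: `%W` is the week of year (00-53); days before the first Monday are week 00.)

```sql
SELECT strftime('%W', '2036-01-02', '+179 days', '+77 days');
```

36

First apply '+179 days', '+77 days': 2036-01-02 → 2036-09-14.
2036-09-14 is a Sunday. SQLite's %W counts Mondays since the year started; the result is 36.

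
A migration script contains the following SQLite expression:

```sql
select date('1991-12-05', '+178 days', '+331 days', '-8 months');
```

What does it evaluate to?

1992-08-27

Applying '+178 days' to 1991-12-05: counting 178 days forward gives 1992-05-31.
Applying '+331 days' to 1992-05-31: counting 331 days forward gives 1993-04-27.
Adding -8 months to 1993-04-27 gives 1992-08-27.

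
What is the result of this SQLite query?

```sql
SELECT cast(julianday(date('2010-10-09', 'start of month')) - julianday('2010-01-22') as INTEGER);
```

252

`start of month` rewinds 2010-10-09 to 2010-10-01.
9 days remain in January 2010 after the 22nd (31 − 22).
Full months from February 2010 through September 2010 contribute their day counts.
Then 1 day into October 2010.
Total: 9 + 28 + 31 + 30 + 31 + 30 + 31 + 31 + 30 + 1 = 252.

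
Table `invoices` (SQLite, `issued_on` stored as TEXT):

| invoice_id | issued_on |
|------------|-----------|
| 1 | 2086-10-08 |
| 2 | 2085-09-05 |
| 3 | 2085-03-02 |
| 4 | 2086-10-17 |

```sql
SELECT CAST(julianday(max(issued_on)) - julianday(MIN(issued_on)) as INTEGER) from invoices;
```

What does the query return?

MIN = 2085-03-02, MAX = 2086-10-17.
29 days remain in March 2085 after the 2nd (31 − 2).
Full months from April 2085 through September 2086 contribute their day counts.
Then 17 days into October 2086.
Total: 29 + 30 + 31 + 30 + 31 + 31 + 30 + 31 + 30 + 31 + 31 + 28 + 31 + 30 + 31 + 30 + 31 + 31 + 30 + 17 = 594.

594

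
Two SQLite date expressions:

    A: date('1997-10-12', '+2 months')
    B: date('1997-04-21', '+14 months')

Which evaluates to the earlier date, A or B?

A

A = 1997-12-12.
B = 1998-06-21.
A is earlier.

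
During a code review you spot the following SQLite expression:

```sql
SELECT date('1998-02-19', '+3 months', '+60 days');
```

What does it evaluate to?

1998-07-18

Adding +3 months to 1998-02-19 gives 1998-05-19.
Applying '+60 days' to 1998-05-19: counting 60 days forward gives 1998-07-18.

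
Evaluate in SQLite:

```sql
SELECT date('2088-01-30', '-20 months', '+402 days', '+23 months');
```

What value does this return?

2089-06-06

Adding -20 months to 2088-01-30 gives 2086-05-30.
Applying '+402 days' to 2086-05-30: counting 402 days forward gives 2087-07-06.
Adding +23 months to 2087-07-06 gives 2089-06-06.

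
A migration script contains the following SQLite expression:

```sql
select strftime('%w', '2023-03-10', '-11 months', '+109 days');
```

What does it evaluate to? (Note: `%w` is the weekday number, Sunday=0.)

First apply '-11 months', '+109 days': 2023-03-10 → 2022-07-28.
2022-07-28 is a Thursday; with Sunday=0 that is 4.

4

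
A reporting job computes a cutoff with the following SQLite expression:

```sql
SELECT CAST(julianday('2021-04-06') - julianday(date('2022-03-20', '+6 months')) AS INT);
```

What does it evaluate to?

-532

Adding +6 months to 2022-03-20 gives 2022-09-20.
24 days remain in April 2021 after the 6th (30 − 6).
Full months from May 2021 through August 2022 contribute their day counts.
Then 20 days into September 2022.
Total: 24 + 31 + 30 + 31 + 31 + 30 + 31 + 30 + 31 + 31 + 28 + 31 + 30 + 31 + 30 + 31 + 31 + 20 = 532.
The subtraction is earlier − later, so the result is −532 → -532.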